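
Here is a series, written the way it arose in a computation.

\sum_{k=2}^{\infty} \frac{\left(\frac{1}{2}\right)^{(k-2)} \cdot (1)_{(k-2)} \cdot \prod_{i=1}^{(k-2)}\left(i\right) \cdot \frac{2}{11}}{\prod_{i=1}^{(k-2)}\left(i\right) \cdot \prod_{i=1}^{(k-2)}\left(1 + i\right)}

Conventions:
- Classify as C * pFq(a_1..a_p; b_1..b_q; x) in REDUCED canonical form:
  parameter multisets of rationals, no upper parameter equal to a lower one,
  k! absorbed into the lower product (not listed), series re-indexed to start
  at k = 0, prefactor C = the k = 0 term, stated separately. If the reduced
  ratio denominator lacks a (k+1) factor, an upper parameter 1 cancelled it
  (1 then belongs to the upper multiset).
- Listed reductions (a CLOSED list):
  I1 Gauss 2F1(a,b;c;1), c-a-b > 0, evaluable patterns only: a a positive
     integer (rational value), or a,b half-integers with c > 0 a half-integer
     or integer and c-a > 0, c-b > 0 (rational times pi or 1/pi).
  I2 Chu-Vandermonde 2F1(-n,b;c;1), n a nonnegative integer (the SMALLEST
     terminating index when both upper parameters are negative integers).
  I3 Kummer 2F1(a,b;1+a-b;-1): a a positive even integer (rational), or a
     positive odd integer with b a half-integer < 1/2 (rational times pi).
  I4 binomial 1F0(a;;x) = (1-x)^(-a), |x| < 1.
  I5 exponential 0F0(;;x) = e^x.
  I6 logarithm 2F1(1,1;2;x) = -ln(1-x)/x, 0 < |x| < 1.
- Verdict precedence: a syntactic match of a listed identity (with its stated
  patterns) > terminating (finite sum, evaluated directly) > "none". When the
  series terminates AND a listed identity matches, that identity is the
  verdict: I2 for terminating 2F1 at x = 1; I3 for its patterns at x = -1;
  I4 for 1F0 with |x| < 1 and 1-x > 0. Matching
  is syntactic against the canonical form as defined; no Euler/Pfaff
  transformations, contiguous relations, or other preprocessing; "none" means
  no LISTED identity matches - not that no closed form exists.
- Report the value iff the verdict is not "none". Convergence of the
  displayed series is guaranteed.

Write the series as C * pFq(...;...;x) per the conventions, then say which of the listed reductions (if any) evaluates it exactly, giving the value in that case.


With C = \frac{2}{11}: the canonical form is 2F1(1, 1; 2; \frac{1}{2}). Verdict (x = \frac{1}{2}): the logarithmic series (I6) applies (the logarithm: parameters (1,1;2), x = \frac{1}{2}). Its exact value is \left(-\frac{4}{11}\right) \cdot \ln\left(\frac{1}{2}\right).

The tell: x = \frac{1}{2} and the lower running product (prefactor 2/11) is a rising factorial.
Adjacent-term ratio: r(k) = \frac{1}{2} * (k+1) (k+1) / [(k+2) (k+1)] - rational in k, leading ratio \frac{1}{2}; with t_0 = \frac{2}{11}, classification follows.


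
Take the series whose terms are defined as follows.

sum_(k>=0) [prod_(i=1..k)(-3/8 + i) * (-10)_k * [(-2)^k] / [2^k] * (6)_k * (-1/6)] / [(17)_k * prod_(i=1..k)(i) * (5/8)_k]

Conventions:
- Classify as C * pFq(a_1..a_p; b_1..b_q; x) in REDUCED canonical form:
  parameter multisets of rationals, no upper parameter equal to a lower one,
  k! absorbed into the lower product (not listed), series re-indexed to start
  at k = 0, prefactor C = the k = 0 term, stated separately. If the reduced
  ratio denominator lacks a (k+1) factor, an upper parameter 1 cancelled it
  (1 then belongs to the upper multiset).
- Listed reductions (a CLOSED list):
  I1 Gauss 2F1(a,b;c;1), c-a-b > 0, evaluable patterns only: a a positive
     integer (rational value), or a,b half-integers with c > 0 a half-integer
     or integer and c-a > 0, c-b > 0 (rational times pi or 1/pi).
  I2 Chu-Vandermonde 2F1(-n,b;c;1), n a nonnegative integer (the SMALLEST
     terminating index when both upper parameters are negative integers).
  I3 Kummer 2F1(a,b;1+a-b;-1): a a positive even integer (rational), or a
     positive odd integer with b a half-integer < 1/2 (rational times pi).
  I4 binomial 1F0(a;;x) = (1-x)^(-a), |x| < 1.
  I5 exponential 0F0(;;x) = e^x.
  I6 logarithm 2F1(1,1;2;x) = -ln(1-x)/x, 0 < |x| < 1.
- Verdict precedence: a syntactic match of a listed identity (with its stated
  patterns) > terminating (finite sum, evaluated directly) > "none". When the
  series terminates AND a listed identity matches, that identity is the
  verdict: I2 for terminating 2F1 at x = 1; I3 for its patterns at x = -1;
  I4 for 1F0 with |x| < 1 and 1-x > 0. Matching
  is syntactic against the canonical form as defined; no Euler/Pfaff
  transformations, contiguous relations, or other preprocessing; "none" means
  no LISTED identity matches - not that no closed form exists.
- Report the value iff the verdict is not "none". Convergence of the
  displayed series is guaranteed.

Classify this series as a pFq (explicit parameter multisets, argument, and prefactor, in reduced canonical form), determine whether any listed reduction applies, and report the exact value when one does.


This is -1/6 * 2F1(-10, 6; 17; -1) in reduced canonical form. Verdict (x = -1): Kummer (I3) applies (x = -1; c = 17 equals 1+a-b for upper {-10, 6}: listed pattern). Value: -14/3.

Key step: t_0 = -1/6 here, and the parameter 5/8 appears in both the upper and lower lists and cancels.
Step ratio: r(k) = (-1) * (k-10) (k+6) / [(k+17) (k+1)] - rational in k, leading ratio (-1); with t_0 = -1/6, classification follows.


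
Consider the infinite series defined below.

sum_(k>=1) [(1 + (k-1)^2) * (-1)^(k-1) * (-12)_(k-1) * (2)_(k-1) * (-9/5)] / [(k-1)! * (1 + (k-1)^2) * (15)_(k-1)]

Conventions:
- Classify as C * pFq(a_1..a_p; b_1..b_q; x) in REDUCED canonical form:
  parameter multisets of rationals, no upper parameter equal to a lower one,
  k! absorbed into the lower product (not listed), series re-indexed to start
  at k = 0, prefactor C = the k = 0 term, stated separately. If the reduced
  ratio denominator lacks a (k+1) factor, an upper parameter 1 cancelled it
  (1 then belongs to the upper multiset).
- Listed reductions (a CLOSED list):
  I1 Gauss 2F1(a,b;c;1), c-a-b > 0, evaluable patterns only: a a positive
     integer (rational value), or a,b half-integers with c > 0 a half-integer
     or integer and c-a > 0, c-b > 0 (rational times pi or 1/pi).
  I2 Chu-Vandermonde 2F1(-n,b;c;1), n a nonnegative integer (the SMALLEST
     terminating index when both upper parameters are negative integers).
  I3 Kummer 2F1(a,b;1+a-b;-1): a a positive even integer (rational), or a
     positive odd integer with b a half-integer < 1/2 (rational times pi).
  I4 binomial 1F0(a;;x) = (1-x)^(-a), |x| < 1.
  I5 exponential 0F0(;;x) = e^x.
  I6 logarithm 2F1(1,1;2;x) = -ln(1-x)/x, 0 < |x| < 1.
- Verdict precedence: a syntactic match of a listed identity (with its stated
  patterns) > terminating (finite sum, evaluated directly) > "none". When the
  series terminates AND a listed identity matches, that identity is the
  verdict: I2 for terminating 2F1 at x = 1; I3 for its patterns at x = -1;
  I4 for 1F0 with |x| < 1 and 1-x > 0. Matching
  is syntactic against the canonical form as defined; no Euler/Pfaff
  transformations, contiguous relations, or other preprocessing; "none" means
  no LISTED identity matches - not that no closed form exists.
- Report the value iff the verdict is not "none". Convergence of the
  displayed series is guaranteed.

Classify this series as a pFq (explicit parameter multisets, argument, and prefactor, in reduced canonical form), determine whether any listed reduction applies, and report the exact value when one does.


x = -1 here; the reduced form reads 2F1, upper {-12, 2}, lower {15}, C = -9/5. Verdict: Kummer's theorem (I3) applies (x = -1; c = 15 equals 1+a-b for upper {-12, 2}: listed pattern). Sum: -63/5.

First insight: t_0 = -9/5 here, and striking the common factor k^2 + 1 reduces the term (prefactor -9/5).
Term ratio: r(k) = (-1) * (k-12) (k+2) / [(k+15) (k+1)] ; factor over Q: parameters, x = (-1), and C = -9/5.


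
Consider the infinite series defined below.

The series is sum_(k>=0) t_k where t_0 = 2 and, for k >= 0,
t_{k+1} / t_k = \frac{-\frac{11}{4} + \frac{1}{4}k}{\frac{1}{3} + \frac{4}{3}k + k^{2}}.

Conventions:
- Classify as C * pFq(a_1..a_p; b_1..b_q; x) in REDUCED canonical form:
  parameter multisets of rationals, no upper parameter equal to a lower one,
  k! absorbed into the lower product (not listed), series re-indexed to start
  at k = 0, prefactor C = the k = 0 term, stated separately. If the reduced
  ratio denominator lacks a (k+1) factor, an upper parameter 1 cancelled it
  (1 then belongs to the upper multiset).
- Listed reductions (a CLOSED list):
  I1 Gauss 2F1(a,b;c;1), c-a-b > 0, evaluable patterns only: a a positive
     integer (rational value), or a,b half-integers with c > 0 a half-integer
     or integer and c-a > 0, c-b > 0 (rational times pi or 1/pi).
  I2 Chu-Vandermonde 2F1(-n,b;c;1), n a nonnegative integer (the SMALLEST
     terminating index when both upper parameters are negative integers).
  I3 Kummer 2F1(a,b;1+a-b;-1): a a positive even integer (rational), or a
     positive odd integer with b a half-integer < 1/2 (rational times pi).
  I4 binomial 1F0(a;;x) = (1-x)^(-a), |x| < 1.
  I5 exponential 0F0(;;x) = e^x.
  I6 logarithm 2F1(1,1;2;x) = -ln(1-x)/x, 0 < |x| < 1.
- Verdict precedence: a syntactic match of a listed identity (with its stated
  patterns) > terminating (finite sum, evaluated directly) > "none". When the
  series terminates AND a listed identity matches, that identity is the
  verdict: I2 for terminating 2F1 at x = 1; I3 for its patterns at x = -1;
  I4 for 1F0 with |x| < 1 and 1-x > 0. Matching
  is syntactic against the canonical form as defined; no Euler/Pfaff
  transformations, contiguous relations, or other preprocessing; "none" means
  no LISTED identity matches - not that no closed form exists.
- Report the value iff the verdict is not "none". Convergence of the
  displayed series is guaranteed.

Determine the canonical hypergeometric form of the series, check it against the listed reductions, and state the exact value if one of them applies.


Reduced: x = \frac{1}{4}, 1F1, upper = {-11}, lower = {\frac{1}{3}}, C = 2. Verdict: terminating. (-11)_k vanishes past k = 11, leaving a 12-term sum, computed directly. Its exact value is -\frac{3672606113401983431}{1107866144473088000}.

Structural cue: t_0 being 2, the expanded ratio factors over Q; C = 2, roots give parameters.
Consecutive-term ratio: r(k) = \frac{1}{4} * (k-11) / [(k+\frac{1}{3}) (k+1)] ; factor over Q: parameters, x = \frac{1}{4}, and C = 2.


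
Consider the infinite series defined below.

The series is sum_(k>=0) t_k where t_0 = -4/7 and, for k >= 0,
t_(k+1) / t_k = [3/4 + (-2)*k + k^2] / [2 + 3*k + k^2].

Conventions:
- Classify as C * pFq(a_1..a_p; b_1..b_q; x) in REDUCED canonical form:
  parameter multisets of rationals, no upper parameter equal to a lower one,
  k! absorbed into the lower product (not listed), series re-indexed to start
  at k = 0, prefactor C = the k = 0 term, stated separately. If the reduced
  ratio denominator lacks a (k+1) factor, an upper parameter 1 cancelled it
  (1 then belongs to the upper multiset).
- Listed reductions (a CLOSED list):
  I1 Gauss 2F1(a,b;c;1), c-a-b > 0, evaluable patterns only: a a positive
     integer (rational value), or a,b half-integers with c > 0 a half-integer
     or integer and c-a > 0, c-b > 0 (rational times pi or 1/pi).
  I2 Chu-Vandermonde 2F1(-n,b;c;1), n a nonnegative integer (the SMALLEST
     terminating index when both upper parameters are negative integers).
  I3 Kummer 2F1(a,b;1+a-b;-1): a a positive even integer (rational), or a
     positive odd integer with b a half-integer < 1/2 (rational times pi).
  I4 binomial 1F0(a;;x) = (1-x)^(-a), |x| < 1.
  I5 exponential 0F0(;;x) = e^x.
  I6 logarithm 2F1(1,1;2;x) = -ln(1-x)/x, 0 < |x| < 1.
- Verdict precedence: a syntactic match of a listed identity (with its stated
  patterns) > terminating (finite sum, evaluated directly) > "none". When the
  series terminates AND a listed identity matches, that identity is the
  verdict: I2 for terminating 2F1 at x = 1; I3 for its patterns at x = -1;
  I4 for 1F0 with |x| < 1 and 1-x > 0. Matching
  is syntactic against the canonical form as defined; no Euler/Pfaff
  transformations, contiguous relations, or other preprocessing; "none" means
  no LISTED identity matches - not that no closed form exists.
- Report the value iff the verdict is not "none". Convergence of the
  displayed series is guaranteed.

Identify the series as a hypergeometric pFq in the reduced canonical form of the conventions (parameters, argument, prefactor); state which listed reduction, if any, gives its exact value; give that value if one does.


Key step: from the first term -4/7: the expanded ratio factors over Q; C = -4/7, roots give parameters.
Adjacent-term ratio: r(k) = 1 * (k-3/2) (k-1/2) / [(k+2) (k+1)] - rational in k, leading ratio 1; with t_0 = -4/7, classification follows.

Classification (C = -4/7): 2F1 with upper {-3/2, -1/2}, lower {2}, argument x = 1. Verdict at x = 1: Gauss's theorem I1 (half-integer case) matches (x = 1; upper {-3/2, -1/2} half-integers, c = 2 in the evaluable pattern). Value: (-256/105) / pi.


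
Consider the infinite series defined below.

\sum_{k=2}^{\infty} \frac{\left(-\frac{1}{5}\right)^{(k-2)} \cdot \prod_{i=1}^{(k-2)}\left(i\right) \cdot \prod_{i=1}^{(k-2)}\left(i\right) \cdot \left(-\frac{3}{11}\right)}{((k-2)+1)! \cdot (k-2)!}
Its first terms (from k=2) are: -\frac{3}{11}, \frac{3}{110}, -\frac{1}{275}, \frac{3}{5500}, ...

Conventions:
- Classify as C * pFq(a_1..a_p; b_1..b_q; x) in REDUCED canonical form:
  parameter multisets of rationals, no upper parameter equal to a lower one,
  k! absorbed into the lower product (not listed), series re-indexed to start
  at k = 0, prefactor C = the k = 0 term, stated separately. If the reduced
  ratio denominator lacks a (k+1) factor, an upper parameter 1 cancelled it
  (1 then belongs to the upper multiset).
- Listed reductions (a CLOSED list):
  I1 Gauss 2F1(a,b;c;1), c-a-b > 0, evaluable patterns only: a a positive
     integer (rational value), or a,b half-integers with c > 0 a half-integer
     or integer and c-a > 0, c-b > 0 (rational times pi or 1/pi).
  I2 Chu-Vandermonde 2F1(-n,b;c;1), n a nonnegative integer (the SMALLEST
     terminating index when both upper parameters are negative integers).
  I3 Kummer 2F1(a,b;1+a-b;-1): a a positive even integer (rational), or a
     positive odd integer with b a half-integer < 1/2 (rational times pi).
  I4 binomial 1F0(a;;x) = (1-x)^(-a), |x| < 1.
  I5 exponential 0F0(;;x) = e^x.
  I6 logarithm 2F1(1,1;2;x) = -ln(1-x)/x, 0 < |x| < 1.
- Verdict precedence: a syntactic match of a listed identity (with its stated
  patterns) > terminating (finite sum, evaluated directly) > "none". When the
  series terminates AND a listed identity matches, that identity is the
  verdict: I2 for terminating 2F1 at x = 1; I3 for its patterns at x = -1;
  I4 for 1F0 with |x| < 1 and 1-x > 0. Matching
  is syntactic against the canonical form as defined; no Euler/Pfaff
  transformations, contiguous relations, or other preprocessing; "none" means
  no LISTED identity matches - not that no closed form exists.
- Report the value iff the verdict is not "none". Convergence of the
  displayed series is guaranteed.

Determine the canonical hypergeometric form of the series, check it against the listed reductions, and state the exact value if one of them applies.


Canonical form: C = -\frac{3}{11} times 2F1 with upper {1, 1}, lower {2}, x = -\frac{1}{5}. Verdict: the logarithmic series (I6) matches (the logarithm: parameters (1,1;2), x = -\frac{1}{5}). Value: \left(-\frac{15}{11}\right) \cdot \ln\left(\frac{6}{5}\right).

The tell: t_0 = -\frac{3}{11} here, and the running product (C = -3/11) telescopes to a rising factorial.
Step ratio: r(k) = -\frac{1}{5} * (k+1) (k+1) / [(k+2) (k+1)] - rational in k, leading ratio -\frac{1}{5}; with t_0 = -\frac{3}{11}, classification follows.


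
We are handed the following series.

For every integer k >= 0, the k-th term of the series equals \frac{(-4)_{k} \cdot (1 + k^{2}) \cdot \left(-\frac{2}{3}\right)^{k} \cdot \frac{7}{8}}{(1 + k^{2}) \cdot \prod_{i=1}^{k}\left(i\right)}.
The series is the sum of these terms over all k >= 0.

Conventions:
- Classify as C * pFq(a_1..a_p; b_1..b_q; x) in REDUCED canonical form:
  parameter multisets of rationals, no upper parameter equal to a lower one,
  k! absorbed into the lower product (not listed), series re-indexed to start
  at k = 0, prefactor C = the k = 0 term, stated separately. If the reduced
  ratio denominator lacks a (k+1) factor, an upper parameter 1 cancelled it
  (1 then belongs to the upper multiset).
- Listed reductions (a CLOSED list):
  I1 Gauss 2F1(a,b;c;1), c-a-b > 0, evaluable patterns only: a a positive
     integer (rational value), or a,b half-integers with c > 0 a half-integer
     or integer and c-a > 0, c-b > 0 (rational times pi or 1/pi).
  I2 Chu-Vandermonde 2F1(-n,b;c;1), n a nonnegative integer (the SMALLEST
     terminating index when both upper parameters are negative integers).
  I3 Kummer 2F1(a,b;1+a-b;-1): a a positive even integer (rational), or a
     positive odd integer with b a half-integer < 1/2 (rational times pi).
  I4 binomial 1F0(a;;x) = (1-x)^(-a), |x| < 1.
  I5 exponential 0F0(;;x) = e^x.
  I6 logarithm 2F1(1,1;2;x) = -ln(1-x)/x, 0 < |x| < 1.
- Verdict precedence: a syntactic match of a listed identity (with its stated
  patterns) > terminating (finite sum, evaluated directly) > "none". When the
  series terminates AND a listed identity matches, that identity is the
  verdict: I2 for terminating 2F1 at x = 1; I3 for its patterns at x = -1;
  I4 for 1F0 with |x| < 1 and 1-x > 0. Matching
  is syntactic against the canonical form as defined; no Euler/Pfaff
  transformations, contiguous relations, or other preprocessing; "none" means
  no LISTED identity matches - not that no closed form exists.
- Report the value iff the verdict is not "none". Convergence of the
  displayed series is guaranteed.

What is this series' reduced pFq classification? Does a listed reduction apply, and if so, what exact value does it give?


Prefactor \frac{7}{8}, argument -\frac{2}{3}: 1F0 with upper {-4} over lower {-}. Verdict: this is the binomial series (I4) (the 1F0 binomial series: exponent 4, x = -\frac{2}{3}). Sum: \frac{4375}{648}.

Structural cue: t_0 being \frac{7}{8}, the factor k^2 + 1 cancels (top and bottom), leaving prefactor 7/8.
Adjacent-term ratio: r(k) = -\frac{2}{3} * (k-4) / [(k+1)] - rational in k, leading ratio -\frac{2}{3}; with t_0 = \frac{7}{8}, classification follows.


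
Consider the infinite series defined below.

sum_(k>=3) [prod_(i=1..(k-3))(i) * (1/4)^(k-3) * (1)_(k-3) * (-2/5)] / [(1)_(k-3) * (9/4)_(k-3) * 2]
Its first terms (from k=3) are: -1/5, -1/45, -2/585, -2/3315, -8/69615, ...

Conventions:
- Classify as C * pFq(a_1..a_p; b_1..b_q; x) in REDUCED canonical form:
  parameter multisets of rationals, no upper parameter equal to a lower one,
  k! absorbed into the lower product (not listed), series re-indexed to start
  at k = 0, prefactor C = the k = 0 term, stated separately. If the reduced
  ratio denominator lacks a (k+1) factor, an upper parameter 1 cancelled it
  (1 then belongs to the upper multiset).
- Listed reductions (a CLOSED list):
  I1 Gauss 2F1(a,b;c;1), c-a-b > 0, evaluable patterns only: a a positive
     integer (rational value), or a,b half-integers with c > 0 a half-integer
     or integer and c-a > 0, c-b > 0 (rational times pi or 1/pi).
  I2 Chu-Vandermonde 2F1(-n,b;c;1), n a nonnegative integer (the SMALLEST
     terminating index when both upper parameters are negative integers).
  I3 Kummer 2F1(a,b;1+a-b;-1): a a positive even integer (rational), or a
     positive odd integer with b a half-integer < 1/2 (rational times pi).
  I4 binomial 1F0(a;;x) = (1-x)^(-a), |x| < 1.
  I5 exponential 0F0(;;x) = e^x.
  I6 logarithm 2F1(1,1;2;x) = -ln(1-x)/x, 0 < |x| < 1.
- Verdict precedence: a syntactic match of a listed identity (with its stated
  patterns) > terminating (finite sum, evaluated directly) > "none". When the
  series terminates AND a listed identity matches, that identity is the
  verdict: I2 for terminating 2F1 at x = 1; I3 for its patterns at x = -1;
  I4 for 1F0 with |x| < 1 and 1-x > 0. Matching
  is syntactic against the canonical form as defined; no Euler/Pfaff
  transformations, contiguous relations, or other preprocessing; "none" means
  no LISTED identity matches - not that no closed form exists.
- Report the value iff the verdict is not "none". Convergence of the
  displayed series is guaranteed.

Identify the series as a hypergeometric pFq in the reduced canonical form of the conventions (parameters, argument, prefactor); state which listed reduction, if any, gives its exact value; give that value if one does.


Structural cue: from the first term -1/5: the running product (prefactor -1/5) telescopes to a rising factorial.
Ratio: r(k) = (1/4) * (k+1) (k+1) / [(k+9/4) (k+1)] - poly over poly, x = (1/4) from leading terms; C = -1/5 at k = 0.

The series (x = 1/4) is 2F1: upper {1, 1}, lower {9/4}, prefactor -1/5. Verdict: none - at argument 1/4 the multisets {1, 1} ; {9/4} match no listed identity.


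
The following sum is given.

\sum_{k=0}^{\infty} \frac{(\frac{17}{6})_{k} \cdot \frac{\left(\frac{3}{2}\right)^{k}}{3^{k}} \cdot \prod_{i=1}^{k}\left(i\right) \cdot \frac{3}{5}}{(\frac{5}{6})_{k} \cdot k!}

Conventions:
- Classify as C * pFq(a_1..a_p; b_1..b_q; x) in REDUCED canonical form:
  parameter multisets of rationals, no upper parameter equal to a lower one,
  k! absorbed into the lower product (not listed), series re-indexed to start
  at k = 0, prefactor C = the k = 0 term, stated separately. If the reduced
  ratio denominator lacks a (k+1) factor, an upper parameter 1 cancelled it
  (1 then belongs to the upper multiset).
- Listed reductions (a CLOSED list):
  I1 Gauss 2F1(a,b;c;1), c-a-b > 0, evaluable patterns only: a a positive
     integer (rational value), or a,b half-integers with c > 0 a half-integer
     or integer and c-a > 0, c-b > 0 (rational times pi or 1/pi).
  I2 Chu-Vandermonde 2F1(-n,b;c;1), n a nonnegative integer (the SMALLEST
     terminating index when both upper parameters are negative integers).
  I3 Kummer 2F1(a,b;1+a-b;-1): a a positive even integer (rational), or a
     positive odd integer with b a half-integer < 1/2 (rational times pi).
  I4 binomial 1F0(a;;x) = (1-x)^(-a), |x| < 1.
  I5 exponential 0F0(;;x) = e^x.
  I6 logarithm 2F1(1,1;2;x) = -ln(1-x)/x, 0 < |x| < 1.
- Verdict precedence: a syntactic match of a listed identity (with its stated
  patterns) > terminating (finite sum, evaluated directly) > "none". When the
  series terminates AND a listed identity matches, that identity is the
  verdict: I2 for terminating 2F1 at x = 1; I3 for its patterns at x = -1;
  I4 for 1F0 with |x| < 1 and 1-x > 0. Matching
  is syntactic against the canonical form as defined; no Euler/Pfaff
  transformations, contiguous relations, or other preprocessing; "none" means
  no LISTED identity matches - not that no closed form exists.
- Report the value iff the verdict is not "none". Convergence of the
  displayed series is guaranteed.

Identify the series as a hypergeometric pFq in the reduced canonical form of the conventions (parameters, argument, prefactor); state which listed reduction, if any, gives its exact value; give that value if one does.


Classification (C = \frac{3}{5}): 2F1 with upper {1, \frac{17}{6}}, lower {\frac{5}{6}}, argument x = \frac{1}{2}. Verdict: none. A 2F1 with upper {1, \frac{17}{6}} fits none of I1-I6 at x = \frac{1}{2}; the sum runs forever.

The tell: with t_0 = \frac{3}{5}, the running product (C = 3/5, x = 1/2) telescopes to a rising factorial.
Consecutive-term ratio: r(k) = \frac{1}{2} * (k+1) (k+\frac{17}{6}) / [(k+\frac{5}{6}) (k+1)] - rational in k. x = \frac{1}{2}; t_0 = \frac{3}{5}; negate the roots.


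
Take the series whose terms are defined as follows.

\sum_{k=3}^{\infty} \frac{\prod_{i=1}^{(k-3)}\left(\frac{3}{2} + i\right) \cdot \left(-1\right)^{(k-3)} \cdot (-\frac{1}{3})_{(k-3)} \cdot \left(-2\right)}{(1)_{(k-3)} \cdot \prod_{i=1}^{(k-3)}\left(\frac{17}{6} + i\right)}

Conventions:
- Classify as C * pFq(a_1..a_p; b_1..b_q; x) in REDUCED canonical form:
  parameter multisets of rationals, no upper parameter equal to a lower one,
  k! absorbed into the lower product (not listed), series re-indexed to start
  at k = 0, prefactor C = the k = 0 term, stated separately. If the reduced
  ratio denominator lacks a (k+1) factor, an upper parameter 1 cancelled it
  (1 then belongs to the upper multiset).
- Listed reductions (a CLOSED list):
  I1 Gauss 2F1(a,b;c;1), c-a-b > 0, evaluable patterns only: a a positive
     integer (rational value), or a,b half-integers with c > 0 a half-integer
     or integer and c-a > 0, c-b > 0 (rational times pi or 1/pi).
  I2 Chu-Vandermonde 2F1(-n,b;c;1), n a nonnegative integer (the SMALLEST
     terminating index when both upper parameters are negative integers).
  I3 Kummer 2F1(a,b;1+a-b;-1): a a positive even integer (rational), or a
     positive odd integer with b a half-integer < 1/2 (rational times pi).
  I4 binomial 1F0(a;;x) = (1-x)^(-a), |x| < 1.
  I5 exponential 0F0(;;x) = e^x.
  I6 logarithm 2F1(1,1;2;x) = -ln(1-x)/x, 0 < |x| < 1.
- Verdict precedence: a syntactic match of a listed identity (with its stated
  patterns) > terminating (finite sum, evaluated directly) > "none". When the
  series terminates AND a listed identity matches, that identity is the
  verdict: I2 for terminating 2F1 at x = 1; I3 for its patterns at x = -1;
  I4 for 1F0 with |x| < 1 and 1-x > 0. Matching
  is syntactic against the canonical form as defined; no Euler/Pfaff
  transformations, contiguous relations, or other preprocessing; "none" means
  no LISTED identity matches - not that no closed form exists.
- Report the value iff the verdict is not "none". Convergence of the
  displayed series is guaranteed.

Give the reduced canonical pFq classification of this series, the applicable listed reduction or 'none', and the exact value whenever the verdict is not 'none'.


The tell: x = -1 and (1)_k (C = -2, x = -1) is k! itself.
Adjacent-term ratio: r(k) = -1 * (k-\frac{1}{3}) (k+\frac{5}{2}) / [(k+\frac{23}{6}) (k+1)] ; factor over Q: parameters, x = -1, and C = -2.

Canonical form: C = -2 times 2F1 with upper {-\frac{1}{3}, \frac{5}{2}}, lower {\frac{23}{6}}, x = -1. Verdict: none. A 2F1 with upper {-\frac{1}{3}, \frac{5}{2}} fits none of I1-I6 at x = -1; the sum runs forever.


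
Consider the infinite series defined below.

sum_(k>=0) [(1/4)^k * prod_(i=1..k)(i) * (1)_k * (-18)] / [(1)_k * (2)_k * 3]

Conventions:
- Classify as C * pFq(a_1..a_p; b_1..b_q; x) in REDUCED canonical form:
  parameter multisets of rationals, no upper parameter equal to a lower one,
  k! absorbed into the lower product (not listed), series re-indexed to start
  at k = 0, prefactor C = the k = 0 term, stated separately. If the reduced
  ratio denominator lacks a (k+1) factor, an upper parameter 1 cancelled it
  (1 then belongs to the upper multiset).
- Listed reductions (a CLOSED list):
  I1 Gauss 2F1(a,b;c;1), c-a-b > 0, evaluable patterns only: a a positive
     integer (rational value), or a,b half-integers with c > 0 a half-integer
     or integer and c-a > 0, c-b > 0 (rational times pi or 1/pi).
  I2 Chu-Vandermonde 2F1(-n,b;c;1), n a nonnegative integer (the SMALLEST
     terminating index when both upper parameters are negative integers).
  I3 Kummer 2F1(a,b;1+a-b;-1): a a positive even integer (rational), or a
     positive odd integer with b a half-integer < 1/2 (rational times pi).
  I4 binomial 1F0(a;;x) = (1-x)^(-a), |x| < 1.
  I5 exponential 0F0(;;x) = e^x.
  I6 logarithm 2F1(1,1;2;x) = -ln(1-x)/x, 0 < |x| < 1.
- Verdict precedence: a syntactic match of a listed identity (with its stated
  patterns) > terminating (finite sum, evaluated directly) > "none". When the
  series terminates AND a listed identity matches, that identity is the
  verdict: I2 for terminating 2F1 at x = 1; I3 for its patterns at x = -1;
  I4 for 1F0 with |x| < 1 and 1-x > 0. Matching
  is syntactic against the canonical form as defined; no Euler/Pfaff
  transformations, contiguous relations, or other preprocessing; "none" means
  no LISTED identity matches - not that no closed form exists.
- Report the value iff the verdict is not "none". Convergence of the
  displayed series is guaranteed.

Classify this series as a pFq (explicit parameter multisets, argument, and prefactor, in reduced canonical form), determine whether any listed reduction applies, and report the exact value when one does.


The series (x = 1/4) is 2F1: upper {1, 1}, lower {2}, prefactor -6. Verdict: the logarithmic series (I6) fires (the logarithm: parameters (1,1;2), x = 1/4). Exact value: 24 * ln(3/4).

Key observation: x = (1/4) and the running product (prefactor -6) telescopes to a rising factorial.
Term ratio: r(k) = (1/4) * (k+1) (k+1) / [(k+2) (k+1)] - rational in k. x = (1/4); t_0 = -6; negate the roots.


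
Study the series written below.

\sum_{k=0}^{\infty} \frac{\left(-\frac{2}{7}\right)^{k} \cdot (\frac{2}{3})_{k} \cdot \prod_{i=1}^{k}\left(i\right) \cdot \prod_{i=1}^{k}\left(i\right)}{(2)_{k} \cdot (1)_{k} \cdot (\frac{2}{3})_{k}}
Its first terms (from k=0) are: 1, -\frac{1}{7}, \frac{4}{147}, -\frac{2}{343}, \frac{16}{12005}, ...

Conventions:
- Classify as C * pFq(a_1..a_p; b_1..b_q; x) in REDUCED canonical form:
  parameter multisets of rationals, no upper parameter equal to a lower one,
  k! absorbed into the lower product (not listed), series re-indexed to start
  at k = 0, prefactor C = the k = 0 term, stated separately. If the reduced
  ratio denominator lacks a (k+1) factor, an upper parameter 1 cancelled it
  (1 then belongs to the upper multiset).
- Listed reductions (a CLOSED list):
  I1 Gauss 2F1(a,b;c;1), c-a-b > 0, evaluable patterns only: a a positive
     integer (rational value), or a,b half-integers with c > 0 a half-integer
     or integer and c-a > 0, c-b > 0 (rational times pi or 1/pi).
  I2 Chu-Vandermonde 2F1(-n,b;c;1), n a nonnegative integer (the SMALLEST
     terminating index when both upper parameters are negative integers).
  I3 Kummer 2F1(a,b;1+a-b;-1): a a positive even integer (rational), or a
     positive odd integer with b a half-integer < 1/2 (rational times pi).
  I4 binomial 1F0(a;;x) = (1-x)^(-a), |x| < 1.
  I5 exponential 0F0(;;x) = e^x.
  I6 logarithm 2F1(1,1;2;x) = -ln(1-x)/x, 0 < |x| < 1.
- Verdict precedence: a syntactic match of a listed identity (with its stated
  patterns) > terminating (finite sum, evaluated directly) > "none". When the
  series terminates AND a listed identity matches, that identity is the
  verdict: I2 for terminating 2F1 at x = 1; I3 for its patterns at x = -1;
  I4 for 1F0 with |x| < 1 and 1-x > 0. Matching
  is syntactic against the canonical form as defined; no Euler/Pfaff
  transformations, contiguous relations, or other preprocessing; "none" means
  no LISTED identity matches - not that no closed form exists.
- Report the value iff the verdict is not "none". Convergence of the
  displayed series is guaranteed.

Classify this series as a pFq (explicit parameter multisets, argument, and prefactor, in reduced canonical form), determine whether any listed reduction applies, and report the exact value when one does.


With C = 1: the canonical form is 2F1(1, 1; 2; -\frac{2}{7}). Verdict: the I6 logarithm reduction applies (the logarithm: parameters (1,1;2), x = -\frac{2}{7}). Hence: \frac{7}{2} \cdot \ln\left(\frac{9}{7}\right).

Key observation: t_0 being 1, the parameter 2/3 appears in both the upper and lower lists and cancels.
Term ratio: r(k) = -\frac{2}{7} * (k+1) (k+1) / [(k+2) (k+1)] - rational in k. x = -\frac{2}{7}; t_0 = 1; negate the roots.


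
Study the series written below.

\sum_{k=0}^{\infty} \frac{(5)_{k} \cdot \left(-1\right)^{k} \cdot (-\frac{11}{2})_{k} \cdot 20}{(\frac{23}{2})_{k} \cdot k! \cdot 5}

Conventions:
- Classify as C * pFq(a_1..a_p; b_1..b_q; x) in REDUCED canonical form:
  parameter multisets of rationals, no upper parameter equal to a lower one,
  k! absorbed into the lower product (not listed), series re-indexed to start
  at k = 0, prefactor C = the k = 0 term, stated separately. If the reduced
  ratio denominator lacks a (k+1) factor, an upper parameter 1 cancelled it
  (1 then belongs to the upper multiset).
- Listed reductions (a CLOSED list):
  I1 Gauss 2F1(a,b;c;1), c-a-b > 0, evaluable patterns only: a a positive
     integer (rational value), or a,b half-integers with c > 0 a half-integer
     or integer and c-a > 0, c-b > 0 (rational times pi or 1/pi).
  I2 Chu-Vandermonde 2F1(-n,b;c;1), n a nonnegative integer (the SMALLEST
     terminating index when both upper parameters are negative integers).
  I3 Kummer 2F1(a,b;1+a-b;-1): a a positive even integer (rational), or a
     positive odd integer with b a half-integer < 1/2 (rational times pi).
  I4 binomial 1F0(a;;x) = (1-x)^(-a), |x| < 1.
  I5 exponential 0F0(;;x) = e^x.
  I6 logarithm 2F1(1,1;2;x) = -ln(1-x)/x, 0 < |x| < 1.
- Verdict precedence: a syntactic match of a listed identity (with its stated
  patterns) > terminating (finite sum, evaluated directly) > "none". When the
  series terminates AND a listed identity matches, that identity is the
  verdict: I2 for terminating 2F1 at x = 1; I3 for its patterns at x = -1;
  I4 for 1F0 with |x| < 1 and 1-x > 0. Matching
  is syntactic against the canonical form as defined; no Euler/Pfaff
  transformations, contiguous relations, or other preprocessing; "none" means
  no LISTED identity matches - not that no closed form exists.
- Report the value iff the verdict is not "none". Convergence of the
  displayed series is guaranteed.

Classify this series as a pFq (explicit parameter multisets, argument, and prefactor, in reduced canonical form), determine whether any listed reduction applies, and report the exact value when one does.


At argument -1: a 2F1 with upper {-\frac{11}{2}, 5}, lower {\frac{23}{2}}, scaled by C = 4. Verdict (x = -1): Kummer's theorem (I3) applies (x = -1; c = \frac{23}{2} equals 1+a-b for upper {-\frac{11}{2}, 5}: listed pattern). Its exact value is \frac{43648605}{4194304} \cdot \pi.

Key observation: t_0 being 4, the constant factors (C = 4, x = -1) combine into one prefactor.
Step ratio: r(k) = -1 * (k-\frac{11}{2}) (k+5) / [(k+\frac{23}{2}) (k+1)] ; factor over Q: parameters, x = -1, and C = 4.


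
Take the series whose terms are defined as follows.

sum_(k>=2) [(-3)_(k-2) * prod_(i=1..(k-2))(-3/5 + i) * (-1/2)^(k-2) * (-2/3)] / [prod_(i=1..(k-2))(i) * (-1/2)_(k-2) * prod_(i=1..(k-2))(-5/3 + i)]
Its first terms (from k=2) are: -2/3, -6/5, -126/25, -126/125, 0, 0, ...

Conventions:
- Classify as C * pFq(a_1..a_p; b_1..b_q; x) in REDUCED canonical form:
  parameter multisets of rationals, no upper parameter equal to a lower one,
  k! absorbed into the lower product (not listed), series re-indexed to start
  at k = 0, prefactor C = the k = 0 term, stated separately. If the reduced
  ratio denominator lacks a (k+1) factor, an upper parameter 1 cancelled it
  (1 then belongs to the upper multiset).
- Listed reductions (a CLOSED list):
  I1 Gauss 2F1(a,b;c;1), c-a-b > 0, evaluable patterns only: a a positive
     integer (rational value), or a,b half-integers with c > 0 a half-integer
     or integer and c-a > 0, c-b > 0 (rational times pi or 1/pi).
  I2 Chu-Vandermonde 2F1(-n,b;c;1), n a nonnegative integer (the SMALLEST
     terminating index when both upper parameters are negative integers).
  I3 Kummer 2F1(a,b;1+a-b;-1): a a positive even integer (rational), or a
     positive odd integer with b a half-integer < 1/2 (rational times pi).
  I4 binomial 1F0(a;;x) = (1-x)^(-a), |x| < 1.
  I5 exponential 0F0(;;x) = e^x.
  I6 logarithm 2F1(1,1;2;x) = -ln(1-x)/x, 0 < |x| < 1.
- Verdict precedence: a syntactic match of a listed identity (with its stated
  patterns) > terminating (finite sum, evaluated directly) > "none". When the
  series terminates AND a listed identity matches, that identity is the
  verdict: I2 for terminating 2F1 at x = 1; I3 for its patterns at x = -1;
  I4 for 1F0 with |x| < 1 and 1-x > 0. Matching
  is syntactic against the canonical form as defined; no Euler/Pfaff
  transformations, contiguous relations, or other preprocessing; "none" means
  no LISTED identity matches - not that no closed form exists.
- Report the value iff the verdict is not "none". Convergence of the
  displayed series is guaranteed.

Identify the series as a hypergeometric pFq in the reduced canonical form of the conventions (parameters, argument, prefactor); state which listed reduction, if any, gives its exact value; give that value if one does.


Key observation: x = (-1/2) and the lower running product (C = -2/3) is a rising factorial.
Adjacent-term ratio: r(k) = (-1/2) * (k-3) (k+2/5) / [(k-2/3) (k-1/2) (k+1)] - poly over poly, x = (-1/2) from leading terms; C = -2/3 at k = 0.

Classification (C = -2/3): 2F2 with upper {-3, 2/5}, lower {-2/3, -1/2}, argument x = -1/2. Verdict: terminating (-3 upstairs). 4 nonzero terms in all; added directly. Exact value: -2968/375.


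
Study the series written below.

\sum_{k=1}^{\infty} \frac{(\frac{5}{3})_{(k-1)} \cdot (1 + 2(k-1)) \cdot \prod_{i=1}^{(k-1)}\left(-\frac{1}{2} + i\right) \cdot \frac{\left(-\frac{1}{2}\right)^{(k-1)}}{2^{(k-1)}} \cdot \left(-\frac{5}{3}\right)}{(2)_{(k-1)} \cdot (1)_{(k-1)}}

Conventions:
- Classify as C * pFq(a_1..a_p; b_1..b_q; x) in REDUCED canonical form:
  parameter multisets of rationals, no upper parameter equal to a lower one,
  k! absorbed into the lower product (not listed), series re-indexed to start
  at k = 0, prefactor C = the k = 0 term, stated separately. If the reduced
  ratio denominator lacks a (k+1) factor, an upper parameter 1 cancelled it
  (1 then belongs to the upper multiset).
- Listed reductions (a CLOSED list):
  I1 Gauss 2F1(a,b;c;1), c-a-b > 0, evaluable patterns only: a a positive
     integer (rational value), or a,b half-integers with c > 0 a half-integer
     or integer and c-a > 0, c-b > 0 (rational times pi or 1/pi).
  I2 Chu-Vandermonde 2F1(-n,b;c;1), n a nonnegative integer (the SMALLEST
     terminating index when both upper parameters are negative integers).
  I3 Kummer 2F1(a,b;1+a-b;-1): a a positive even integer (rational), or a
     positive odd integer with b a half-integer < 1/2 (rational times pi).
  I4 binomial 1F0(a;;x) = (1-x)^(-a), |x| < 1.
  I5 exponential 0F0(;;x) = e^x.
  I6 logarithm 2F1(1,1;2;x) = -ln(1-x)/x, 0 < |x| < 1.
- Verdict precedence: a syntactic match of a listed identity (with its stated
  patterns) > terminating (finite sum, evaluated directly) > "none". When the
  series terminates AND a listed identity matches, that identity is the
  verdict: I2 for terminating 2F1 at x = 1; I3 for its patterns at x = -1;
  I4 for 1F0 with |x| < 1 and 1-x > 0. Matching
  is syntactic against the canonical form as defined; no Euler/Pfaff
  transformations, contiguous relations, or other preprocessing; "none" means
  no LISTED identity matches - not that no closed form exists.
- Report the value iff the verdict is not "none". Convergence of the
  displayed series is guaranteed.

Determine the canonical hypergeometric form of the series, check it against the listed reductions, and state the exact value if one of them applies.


This is -\frac{5}{3} * 2F1(\frac{3}{2}, \frac{5}{3}; 2; -\frac{1}{4}) in reduced canonical form. Verdict: none. Every listed pattern misses the 2F1 form at -\frac{1}{4}, upper {\frac{3}{2}, \frac{5}{3}}.

The tell: from the first term -\frac{5}{3}: (1)_k (C = -5/3) is k! itself.
Step ratio: r(k) = -\frac{1}{4} * (k+\frac{3}{2}) (k+\frac{5}{3}) / [(k+2) (k+1)] - poly over poly, x = -\frac{1}{4} from leading terms; C = -\frac{5}{3} at k = 0.


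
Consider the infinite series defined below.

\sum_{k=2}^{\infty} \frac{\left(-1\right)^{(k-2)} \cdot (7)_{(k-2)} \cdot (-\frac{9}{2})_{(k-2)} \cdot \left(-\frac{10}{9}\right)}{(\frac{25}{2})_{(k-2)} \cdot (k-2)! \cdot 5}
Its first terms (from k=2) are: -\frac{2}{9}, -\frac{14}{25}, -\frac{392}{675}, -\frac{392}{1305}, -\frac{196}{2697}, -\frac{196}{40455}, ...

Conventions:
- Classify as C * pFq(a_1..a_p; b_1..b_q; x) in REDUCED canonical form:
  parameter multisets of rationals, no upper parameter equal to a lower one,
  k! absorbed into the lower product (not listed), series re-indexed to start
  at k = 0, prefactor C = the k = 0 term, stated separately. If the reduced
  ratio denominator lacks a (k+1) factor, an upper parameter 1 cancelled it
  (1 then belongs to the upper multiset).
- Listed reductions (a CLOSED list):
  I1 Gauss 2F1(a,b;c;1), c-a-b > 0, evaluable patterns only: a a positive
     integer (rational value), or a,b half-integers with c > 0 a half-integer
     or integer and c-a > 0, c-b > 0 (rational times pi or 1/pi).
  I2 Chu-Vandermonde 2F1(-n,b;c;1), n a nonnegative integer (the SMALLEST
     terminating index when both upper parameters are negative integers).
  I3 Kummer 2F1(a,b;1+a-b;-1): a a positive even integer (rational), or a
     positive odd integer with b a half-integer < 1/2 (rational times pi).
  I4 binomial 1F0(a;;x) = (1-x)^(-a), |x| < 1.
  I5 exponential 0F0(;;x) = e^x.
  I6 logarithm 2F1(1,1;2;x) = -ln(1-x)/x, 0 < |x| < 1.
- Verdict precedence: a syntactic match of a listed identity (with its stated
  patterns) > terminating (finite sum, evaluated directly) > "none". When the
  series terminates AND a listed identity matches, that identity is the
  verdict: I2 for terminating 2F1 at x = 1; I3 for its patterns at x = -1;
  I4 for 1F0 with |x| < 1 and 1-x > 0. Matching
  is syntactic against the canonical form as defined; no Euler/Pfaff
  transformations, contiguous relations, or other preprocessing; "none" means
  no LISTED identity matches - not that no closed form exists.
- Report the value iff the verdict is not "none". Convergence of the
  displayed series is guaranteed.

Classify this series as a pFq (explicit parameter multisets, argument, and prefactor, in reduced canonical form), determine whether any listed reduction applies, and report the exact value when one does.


Key step: t_0 = -\frac{2}{9} here, and the constant factors (C = -2/9, x = -1) combine into one prefactor.
Step ratio: r(k) = -1 * (k-\frac{9}{2}) (k+7) / [(k+\frac{25}{2}) (k+1)] - poly over poly, x = -1 from leading terms; C = -\frac{2}{9} at k = 0.

Prefactor -\frac{2}{9}, argument -1: 2F1 with upper {-\frac{9}{2}, 7} over lower {\frac{25}{2}}. Verdict at x = -1: Kummer's theorem (I3) matches (x = -1; c = \frac{25}{2} equals 1+a-b for upper {-\frac{9}{2}, 7}: listed pattern). Its exact value is \left(-\frac{37182145}{67108864}\right) \cdot \pi.
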